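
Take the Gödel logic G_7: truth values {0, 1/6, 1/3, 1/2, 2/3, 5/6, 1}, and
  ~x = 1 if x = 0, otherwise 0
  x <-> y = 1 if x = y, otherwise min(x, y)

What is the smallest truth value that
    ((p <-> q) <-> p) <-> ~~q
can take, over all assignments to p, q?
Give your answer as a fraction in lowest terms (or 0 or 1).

Take p = 1/6, q = 1/6:
p <-> q = 1/6 <-> 1/6 = 1
(p <-> q) <-> p = 1 <-> 1/6 = 1/6
~q = ~1/6 = 0
~~q = ~0 = 1
((p <-> q) <-> p) <-> ~~q = 1/6 <-> 1 = 1/6
No assignment yields a value below 1/6, so this is the minimum.

1/6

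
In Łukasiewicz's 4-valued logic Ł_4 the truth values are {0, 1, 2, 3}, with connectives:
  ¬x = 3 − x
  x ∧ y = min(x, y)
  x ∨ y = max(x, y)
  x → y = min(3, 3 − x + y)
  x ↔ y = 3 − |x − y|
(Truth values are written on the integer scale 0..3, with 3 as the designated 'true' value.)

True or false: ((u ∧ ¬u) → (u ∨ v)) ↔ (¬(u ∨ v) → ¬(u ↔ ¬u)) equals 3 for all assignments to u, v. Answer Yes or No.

No

Counterexample: take u = 1, v = 0.
¬u = ¬1 = 2
u ∧ ¬u = 1 ∧ 2 = 1
u ∨ v = 1 ∨ 0 = 1
(u ∧ ¬u) → (u ∨ v) = 1 → 1 = 3
u ∨ v = 1 ∨ 0 = 1
¬(u ∨ v) = ¬1 = 2
¬u = ¬1 = 2
u ↔ ¬u = 1 ↔ 2 = 2
¬(u ↔ ¬u) = ¬2 = 1
¬(u ∨ v) → ¬(u ↔ ¬u) = 2 → 1 = 2
((u ∧ ¬u) → (u ∨ v)) ↔ (¬(u ∨ v) → ¬(u ↔ ¬u)) = 3 ↔ 2 = 2
This gives 2 ≠ 3.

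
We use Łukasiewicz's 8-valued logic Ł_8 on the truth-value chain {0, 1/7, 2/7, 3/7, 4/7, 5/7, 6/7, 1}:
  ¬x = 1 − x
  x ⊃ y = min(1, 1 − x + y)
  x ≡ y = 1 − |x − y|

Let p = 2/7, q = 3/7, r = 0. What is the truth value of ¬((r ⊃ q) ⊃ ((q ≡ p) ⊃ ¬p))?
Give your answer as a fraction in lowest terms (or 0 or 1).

r ⊃ q = 0 ⊃ 3/7 = 1
q ≡ p = 3/7 ≡ 2/7 = 6/7
¬p = ¬2/7 = 5/7
(q ≡ p) ⊃ ¬p = 6/7 ⊃ 5/7 = 6/7
(r ⊃ q) ⊃ ((q ≡ p) ⊃ ¬p) = 1 ⊃ 6/7 = 6/7
¬((r ⊃ q) ⊃ ((q ≡ p) ⊃ ¬p)) = ¬6/7 = 1/7

1/7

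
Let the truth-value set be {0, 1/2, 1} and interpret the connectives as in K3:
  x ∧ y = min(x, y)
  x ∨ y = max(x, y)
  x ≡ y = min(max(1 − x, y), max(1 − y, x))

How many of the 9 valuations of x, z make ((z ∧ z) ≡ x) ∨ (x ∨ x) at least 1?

4

x = 0, z = 0 ↦ 1  ≥
x = 0, z = 1/2 ↦ 1/2  <
x = 0, z = 1 ↦ 0  <
x = 1/2, z = 0 ↦ 1/2  <
x = 1/2, z = 1/2 ↦ 1/2  <
x = 1/2, z = 1 ↦ 1/2  <
x = 1, z = 0 ↦ 1  ≥
x = 1, z = 1/2 ↦ 1  ≥
x = 1, z = 1 ↦ 1  ≥
So 4 of the 9 assignments meet the threshold.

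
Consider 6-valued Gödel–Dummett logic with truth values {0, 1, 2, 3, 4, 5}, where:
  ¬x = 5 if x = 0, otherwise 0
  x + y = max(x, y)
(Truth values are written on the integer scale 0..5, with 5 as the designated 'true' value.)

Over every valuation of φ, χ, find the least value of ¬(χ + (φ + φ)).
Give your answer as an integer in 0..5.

Take φ = 0, χ = 1:
φ + φ = 0 + 0 = 0
χ + (φ + φ) = 1 + 0 = 1
¬(χ + (φ + φ)) = ¬1 = 0
No assignment yields a value below 0, so this is the minimum.

0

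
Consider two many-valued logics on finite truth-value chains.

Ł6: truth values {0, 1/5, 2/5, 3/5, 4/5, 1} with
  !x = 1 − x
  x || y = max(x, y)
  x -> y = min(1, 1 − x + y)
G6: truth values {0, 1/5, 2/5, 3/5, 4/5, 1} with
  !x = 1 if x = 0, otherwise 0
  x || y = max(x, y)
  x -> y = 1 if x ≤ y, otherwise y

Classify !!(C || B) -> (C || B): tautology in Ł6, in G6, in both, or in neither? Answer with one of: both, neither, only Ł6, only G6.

only Ł6

In Ł6: every assignment gives 1 — tautology.
In G6: at B = 0, C = 1/5 the value is 1/5 — not a tautology.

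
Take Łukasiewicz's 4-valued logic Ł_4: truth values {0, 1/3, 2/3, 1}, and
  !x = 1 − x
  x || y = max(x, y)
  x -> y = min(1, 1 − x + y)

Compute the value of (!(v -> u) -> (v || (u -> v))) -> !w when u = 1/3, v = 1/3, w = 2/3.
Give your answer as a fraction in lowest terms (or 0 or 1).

1/3

v -> u = 1/3 -> 1/3 = 1
!(v -> u) = !1 = 0
u -> v = 1/3 -> 1/3 = 1
v || (u -> v) = 1/3 || 1 = 1
!(v -> u) -> (v || (u -> v)) = 0 -> 1 = 1
!w = !2/3 = 1/3
(!(v -> u) -> (v || (u -> v))) -> !w = 1 -> 1/3 = 1/3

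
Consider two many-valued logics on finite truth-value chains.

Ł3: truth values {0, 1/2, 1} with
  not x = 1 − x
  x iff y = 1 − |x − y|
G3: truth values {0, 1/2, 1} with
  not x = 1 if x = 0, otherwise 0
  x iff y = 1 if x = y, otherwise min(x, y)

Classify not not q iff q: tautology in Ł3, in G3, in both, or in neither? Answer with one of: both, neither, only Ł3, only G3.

only Ł3

In Ł3: every assignment gives 1 — tautology.
In G3: at q = 1/2 the value is 1/2 — not a tautology.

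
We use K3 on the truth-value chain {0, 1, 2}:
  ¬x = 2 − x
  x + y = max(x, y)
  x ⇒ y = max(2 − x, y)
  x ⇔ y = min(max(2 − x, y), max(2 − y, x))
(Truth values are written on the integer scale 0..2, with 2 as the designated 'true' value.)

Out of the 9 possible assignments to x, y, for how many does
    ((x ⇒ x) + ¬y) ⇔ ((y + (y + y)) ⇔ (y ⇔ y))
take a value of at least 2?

x = 0, y = 0 ↦ 0  <
x = 0, y = 1 ↦ 1  <
x = 0, y = 2 ↦ 2  ≥
x = 1, y = 0 ↦ 0  <
x = 1, y = 1 ↦ 1  <
x = 1, y = 2 ↦ 1  <
x = 2, y = 0 ↦ 0  <
x = 2, y = 1 ↦ 1  <
x = 2, y = 2 ↦ 2  ≥
So 2 of the 9 assignments meet the threshold.

2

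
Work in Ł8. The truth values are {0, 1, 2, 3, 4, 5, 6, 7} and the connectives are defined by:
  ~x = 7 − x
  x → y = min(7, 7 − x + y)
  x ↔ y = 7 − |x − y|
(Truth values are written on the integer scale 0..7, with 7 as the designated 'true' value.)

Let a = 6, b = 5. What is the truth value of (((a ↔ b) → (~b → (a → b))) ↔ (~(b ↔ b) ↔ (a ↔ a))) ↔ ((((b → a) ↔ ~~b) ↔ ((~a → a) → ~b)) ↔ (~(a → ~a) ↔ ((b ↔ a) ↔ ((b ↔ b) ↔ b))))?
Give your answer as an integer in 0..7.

a ↔ b = 6 ↔ 5 = 6
~b = ~5 = 2
a → b = 6 → 5 = 6
~b → (a → b) = 2 → 6 = 7
(a ↔ b) → (~b → (a → b)) = 6 → 7 = 7
b ↔ b = 5 ↔ 5 = 7
~(b ↔ b) = ~7 = 0
a ↔ a = 6 ↔ 6 = 7
~(b ↔ b) ↔ (a ↔ a) = 0 ↔ 7 = 0
((a ↔ b) → (~b → (a → b))) ↔ (~(b ↔ b) ↔ (a ↔ a)) = 7 ↔ 0 = 0
b → a = 5 → 6 = 7
~b = ~5 = 2
~~b = ~2 = 5
(b → a) ↔ ~~b = 7 ↔ 5 = 5
~a = ~6 = 1
~a → a = 1 → 6 = 7
~b = ~5 = 2
(~a → a) → ~b = 7 → 2 = 2
((b → a) ↔ ~~b) ↔ ((~a → a) → ~b) = 5 ↔ 2 = 4
~a = ~6 = 1
a → ~a = 6 → 1 = 2
~(a → ~a) = ~2 = 5
b ↔ a = 5 ↔ 6 = 6
b ↔ b = 5 ↔ 5 = 7
(b ↔ b) ↔ b = 7 ↔ 5 = 5
(b ↔ a) ↔ ((b ↔ b) ↔ b) = 6 ↔ 5 = 6
~(a → ~a) ↔ ((b ↔ a) ↔ ((b ↔ b) ↔ b)) = 5 ↔ 6 = 6
(((b → a) ↔ ~~b) ↔ ((~a → a) → ~b)) ↔ (~(a → ~a) ↔ ((b ↔ a) ↔ ((b ↔ b) ↔ b))) = 4 ↔ 6 = 5
(((a ↔ b) → (~b → (a → b))) ↔ (~(b ↔ b) ↔ (a ↔ a))) ↔ ((((b → a) ↔ ~~b) ↔ ((~a → a) → ~b)) ↔ (~(a → ~a) ↔ ((b ↔ a) ↔ ((b ↔ b) ↔ b)))) = 0 ↔ 5 = 2

2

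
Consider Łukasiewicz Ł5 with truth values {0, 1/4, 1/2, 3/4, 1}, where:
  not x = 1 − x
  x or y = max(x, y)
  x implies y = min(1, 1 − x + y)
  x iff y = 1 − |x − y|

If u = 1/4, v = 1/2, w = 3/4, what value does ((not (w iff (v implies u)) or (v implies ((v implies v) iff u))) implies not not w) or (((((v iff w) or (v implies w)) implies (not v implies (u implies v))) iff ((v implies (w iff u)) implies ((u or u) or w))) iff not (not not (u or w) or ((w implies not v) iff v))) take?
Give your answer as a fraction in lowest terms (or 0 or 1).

v implies u = 1/2 implies 1/4 = 3/4
w iff (v implies u) = 3/4 iff 3/4 = 1
not (w iff (v implies u)) = not 1 = 0
v implies v = 1/2 implies 1/2 = 1
(v implies v) iff u = 1 iff 1/4 = 1/4
v implies ((v implies v) iff u) = 1/2 implies 1/4 = 3/4
not (w iff (v implies u)) or (v implies ((v implies v) iff u)) = 0 or 3/4 = 3/4
not w = not 3/4 = 1/4
not not w = not 1/4 = 3/4
(not (w iff (v implies u)) or (v implies ((v implies v) iff u))) implies not not w = 3/4 implies 3/4 = 1
v iff w = 1/2 iff 3/4 = 3/4
v implies w = 1/2 implies 3/4 = 1
(v iff w) or (v implies w) = 3/4 or 1 = 1
not v = not 1/2 = 1/2
u implies v = 1/4 implies 1/2 = 1
not v implies (u implies v) = 1/2 implies 1 = 1
((v iff w) or (v implies w)) implies (not v implies (u implies v)) = 1 implies 1 = 1
w iff u = 3/4 iff 1/4 = 1/2
v implies (w iff u) = 1/2 implies 1/2 = 1
u or u = 1/4 or 1/4 = 1/4
(u or u) or w = 1/4 or 3/4 = 3/4
(v implies (w iff u)) implies ((u or u) or w) = 1 implies 3/4 = 3/4
(((v iff w) or (v implies w)) implies (not v implies (u implies v))) iff ((v implies (w iff u)) implies ((u or u) or w)) = 1 iff 3/4 = 3/4
u or w = 1/4 or 3/4 = 3/4
not (u or w) = not 3/4 = 1/4
not not (u or w) = not 1/4 = 3/4
not v = not 1/2 = 1/2
w implies not v = 3/4 implies 1/2 = 3/4
(w implies not v) iff v = 3/4 iff 1/2 = 3/4
not not (u or w) or ((w implies not v) iff v) = 3/4 or 3/4 = 3/4
not (not not (u or w) or ((w implies not v) iff v)) = not 3/4 = 1/4
((((v iff w) or (v implies w)) implies (not v implies (u implies v))) iff ((v implies (w iff u)) implies ((u or u) or w))) iff not (not not (u or w) or ((w implies not v) iff v)) = 3/4 iff 1/4 = 1/2
((not (w iff (v implies u)) or (v implies ((v implies v) iff u))) implies not not w) or (((((v iff w) or (v implies w)) implies (not v implies (u implies v))) iff ((v implies (w iff u)) implies ((u or u) or w))) iff not (not not (u or w) or ((w implies not v) iff v))) = 1 or 1/2 = 1

1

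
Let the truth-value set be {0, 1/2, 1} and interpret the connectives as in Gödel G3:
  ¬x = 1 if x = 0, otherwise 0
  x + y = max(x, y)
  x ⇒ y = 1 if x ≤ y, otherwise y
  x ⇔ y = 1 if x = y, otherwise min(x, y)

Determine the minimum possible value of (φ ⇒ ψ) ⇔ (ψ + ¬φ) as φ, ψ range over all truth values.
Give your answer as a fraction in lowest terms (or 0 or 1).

1/2

Take φ = 1/2, ψ = 1/2:
φ ⇒ ψ = 1/2 ⇒ 1/2 = 1
¬φ = ¬1/2 = 0
ψ + ¬φ = 1/2 + 0 = 1/2
(φ ⇒ ψ) ⇔ (ψ + ¬φ) = 1 ⇔ 1/2 = 1/2
No assignment yields a value below 1/2, so this is the minimum.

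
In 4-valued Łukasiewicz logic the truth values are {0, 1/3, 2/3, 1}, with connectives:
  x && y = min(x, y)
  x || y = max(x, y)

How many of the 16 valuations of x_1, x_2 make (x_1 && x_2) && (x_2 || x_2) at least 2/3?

4

x_1 = 0, x_2 = 0 ↦ 0  <
x_1 = 0, x_2 = 1/3 ↦ 0  <
x_1 = 0, x_2 = 2/3 ↦ 0  <
x_1 = 0, x_2 = 1 ↦ 0  <
x_1 = 1/3, x_2 = 0 ↦ 0  <
x_1 = 1/3, x_2 = 1/3 ↦ 1/3  <
x_1 = 1/3, x_2 = 2/3 ↦ 1/3  <
x_1 = 1/3, x_2 = 1 ↦ 1/3  <
x_1 = 2/3, x_2 = 0 ↦ 0  <
x_1 = 2/3, x_2 = 1/3 ↦ 1/3  <
x_1 = 2/3, x_2 = 2/3 ↦ 2/3  ≥
x_1 = 2/3, x_2 = 1 ↦ 2/3  ≥
x_1 = 1, x_2 = 0 ↦ 0  <
x_1 = 1, x_2 = 1/3 ↦ 1/3  <
x_1 = 1, x_2 = 2/3 ↦ 2/3  ≥
x_1 = 1, x_2 = 1 ↦ 1  ≥
So 4 of the 16 assignments meet the threshold.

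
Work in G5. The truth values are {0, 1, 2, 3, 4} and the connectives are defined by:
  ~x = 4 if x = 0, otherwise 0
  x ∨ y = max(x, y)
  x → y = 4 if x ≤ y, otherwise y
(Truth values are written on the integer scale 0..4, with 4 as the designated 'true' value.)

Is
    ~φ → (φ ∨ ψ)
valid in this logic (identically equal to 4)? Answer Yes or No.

Counterexample: take φ = 0, ψ = 0.
~φ = ~0 = 4
φ ∨ ψ = 0 ∨ 0 = 0
~φ → (φ ∨ ψ) = 4 → 0 = 0
This gives 0 ≠ 4.

No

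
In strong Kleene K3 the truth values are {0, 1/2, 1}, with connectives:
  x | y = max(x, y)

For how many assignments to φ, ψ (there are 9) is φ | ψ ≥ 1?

φ = 0, ψ = 0 ↦ 0  <
φ = 0, ψ = 1/2 ↦ 1/2  <
φ = 0, ψ = 1 ↦ 1  ≥
φ = 1/2, ψ = 0 ↦ 1/2  <
φ = 1/2, ψ = 1/2 ↦ 1/2  <
φ = 1/2, ψ = 1 ↦ 1  ≥
φ = 1, ψ = 0 ↦ 1  ≥
φ = 1, ψ = 1/2 ↦ 1  ≥
φ = 1, ψ = 1 ↦ 1  ≥
So 5 of the 9 assignments meet the threshold.

5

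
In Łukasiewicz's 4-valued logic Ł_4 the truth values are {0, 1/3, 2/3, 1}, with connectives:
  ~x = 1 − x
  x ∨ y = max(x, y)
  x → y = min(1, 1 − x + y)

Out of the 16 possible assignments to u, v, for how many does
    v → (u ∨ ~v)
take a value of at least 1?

11

u = 0, v = 0 ↦ 1  ≥
u = 0, v = 1/3 ↦ 1  ≥
u = 0, v = 2/3 ↦ 2/3  <
u = 0, v = 1 ↦ 0  <
u = 1/3, v = 0 ↦ 1  ≥
u = 1/3, v = 1/3 ↦ 1  ≥
u = 1/3, v = 2/3 ↦ 2/3  <
u = 1/3, v = 1 ↦ 1/3  <
u = 2/3, v = 0 ↦ 1  ≥
u = 2/3, v = 1/3 ↦ 1  ≥
u = 2/3, v = 2/3 ↦ 1  ≥
u = 2/3, v = 1 ↦ 2/3  <
u = 1, v = 0 ↦ 1  ≥
u = 1, v = 1/3 ↦ 1  ≥
u = 1, v = 2/3 ↦ 1  ≥
u = 1, v = 1 ↦ 1  ≥
So 11 of the 16 assignments meet the threshold.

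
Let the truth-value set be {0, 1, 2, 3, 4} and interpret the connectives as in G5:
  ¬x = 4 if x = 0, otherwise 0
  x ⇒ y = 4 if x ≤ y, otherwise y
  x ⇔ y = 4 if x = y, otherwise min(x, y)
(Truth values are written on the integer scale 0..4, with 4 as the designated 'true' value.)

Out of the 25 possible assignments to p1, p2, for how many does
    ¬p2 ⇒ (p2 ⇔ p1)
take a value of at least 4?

21

value 4: 21 assignments (counts)
value 0: 4 assignments
So 21 of the 25 assignments meet the threshold.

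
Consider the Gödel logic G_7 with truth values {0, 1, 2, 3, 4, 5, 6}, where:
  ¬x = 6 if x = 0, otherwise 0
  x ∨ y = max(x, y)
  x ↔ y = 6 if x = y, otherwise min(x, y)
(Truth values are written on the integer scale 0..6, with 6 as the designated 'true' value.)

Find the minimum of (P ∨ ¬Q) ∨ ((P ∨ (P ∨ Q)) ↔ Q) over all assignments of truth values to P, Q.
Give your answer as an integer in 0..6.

Take P = 2, Q = 1:
¬Q = ¬1 = 0
P ∨ ¬Q = 2 ∨ 0 = 2
P ∨ Q = 2 ∨ 1 = 2
P ∨ (P ∨ Q) = 2 ∨ 2 = 2
(P ∨ (P ∨ Q)) ↔ Q = 2 ↔ 1 = 1
(P ∨ ¬Q) ∨ ((P ∨ (P ∨ Q)) ↔ Q) = 2 ∨ 1 = 2
No assignment yields a value below 2, so this is the minimum.

2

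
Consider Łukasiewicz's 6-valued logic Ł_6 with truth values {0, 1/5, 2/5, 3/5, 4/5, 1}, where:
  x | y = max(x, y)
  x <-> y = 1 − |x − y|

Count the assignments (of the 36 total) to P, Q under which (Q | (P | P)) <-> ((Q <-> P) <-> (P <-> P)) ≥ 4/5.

value 1: 5 assignments (counts)
value 4/5: 11 assignments (counts)
value 3/5: 7 assignments
value 2/5: 7 assignments
value 1/5: 3 assignments
value 0: 3 assignments
So 16 of the 36 assignments meet the threshold.

16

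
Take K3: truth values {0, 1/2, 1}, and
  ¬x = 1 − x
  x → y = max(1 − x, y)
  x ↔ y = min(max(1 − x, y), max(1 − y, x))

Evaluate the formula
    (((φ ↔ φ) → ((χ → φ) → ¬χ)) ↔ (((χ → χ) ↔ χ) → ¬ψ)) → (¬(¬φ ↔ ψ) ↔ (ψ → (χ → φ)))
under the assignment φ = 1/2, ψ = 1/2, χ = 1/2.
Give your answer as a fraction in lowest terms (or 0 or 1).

1/2

φ ↔ φ = 1/2 ↔ 1/2 = 1/2
χ → φ = 1/2 → 1/2 = 1/2
¬χ = ¬1/2 = 1/2
(χ → φ) → ¬χ = 1/2 → 1/2 = 1/2
(φ ↔ φ) → ((χ → φ) → ¬χ) = 1/2 → 1/2 = 1/2
χ → χ = 1/2 → 1/2 = 1/2
(χ → χ) ↔ χ = 1/2 ↔ 1/2 = 1/2
¬ψ = ¬1/2 = 1/2
((χ → χ) ↔ χ) → ¬ψ = 1/2 → 1/2 = 1/2
((φ ↔ φ) → ((χ → φ) → ¬χ)) ↔ (((χ → χ) ↔ χ) → ¬ψ) = 1/2 ↔ 1/2 = 1/2
¬φ = ¬1/2 = 1/2
¬φ ↔ ψ = 1/2 ↔ 1/2 = 1/2
¬(¬φ ↔ ψ) = ¬1/2 = 1/2
χ → φ = 1/2 → 1/2 = 1/2
ψ → (χ → φ) = 1/2 → 1/2 = 1/2
¬(¬φ ↔ ψ) ↔ (ψ → (χ → φ)) = 1/2 ↔ 1/2 = 1/2
(((φ ↔ φ) → ((χ → φ) → ¬χ)) ↔ (((χ → χ) ↔ χ) → ¬ψ)) → (¬(¬φ ↔ ψ) ↔ (ψ → (χ → φ))) = 1/2 → 1/2 = 1/2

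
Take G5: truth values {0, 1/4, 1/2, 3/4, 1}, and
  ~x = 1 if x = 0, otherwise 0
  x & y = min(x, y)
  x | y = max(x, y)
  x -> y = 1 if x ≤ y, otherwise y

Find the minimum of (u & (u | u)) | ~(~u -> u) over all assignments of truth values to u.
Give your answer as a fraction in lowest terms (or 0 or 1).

Take u = 1/4:
u | u = 1/4 | 1/4 = 1/4
u & (u | u) = 1/4 & 1/4 = 1/4
~u = ~1/4 = 0
~u -> u = 0 -> 1/4 = 1
~(~u -> u) = ~1 = 0
(u & (u | u)) | ~(~u -> u) = 1/4 | 0 = 1/4
No assignment yields a value below 1/4, so this is the minimum.

1/4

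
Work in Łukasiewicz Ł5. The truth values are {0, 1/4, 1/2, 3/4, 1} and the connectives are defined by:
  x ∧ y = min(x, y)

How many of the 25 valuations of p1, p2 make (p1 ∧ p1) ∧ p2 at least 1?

value 1: 1 assignment (counts)
value 3/4: 3 assignments
value 1/2: 5 assignments
value 1/4: 7 assignments
value 0: 9 assignments
So 1 of the 25 assignments meets the threshold.

1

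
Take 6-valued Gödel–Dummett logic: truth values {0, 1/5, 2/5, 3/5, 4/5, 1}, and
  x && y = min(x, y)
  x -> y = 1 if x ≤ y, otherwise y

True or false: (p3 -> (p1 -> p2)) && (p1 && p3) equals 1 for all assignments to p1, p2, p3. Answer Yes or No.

Counterexample: take p1 = 0, p2 = 0, p3 = 0.
p1 -> p2 = 0 -> 0 = 1
p3 -> (p1 -> p2) = 0 -> 1 = 1
p1 && p3 = 0 && 0 = 0
(p3 -> (p1 -> p2)) && (p1 && p3) = 1 && 0 = 0
This gives 0 ≠ 1.

No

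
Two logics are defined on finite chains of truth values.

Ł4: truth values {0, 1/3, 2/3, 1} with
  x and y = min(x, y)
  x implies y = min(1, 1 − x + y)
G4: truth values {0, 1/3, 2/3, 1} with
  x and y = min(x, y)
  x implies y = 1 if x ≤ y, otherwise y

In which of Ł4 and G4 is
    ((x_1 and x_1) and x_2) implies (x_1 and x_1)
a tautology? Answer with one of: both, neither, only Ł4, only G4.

both

In Ł4: every assignment gives 1 — tautology.
In G4: every assignment gives 1 — tautology.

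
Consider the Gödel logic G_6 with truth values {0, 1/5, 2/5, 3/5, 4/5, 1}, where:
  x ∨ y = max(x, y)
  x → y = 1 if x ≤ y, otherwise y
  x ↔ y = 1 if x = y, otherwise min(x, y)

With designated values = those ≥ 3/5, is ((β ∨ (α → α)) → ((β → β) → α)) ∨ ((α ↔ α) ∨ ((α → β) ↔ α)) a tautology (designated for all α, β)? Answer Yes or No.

At α = 2/5, β = 1, for instance:
α → α = 2/5 → 2/5 = 1
β ∨ (α → α) = 1 ∨ 1 = 1
β → β = 1 → 1 = 1
(β → β) → α = 1 → 2/5 = 2/5
(β ∨ (α → α)) → ((β → β) → α) = 1 → 2/5 = 2/5
α ↔ α = 2/5 ↔ 2/5 = 1
α → β = 2/5 → 1 = 1
(α → β) ↔ α = 1 ↔ 2/5 = 2/5
(α ↔ α) ∨ ((α → β) ↔ α) = 1 ∨ 2/5 = 1
((β ∨ (α → α)) → ((β → β) → α)) ∨ ((α ↔ α) ∨ ((α → β) ↔ α)) = 2/5 ∨ 1 = 1
and checking the remaining 35 assignments likewise gives ≥ 3/5 in every case.

Yes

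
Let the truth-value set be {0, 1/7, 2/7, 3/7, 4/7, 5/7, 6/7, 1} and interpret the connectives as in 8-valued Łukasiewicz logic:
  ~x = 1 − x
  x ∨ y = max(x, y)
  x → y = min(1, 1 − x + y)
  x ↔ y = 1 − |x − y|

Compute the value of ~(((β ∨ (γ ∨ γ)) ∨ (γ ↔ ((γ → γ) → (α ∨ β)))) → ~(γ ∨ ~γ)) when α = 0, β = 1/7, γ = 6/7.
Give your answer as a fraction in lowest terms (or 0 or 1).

γ ∨ γ = 6/7 ∨ 6/7 = 6/7
β ∨ (γ ∨ γ) = 1/7 ∨ 6/7 = 6/7
γ → γ = 6/7 → 6/7 = 1
α ∨ β = 0 ∨ 1/7 = 1/7
(γ → γ) → (α ∨ β) = 1 → 1/7 = 1/7
γ ↔ ((γ → γ) → (α ∨ β)) = 6/7 ↔ 1/7 = 2/7
(β ∨ (γ ∨ γ)) ∨ (γ ↔ ((γ → γ) → (α ∨ β))) = 6/7 ∨ 2/7 = 6/7
~γ = ~6/7 = 1/7
γ ∨ ~γ = 6/7 ∨ 1/7 = 6/7
~(γ ∨ ~γ) = ~6/7 = 1/7
((β ∨ (γ ∨ γ)) ∨ (γ ↔ ((γ → γ) → (α ∨ β)))) → ~(γ ∨ ~γ) = 6/7 → 1/7 = 2/7
~(((β ∨ (γ ∨ γ)) ∨ (γ ↔ ((γ → γ) → (α ∨ β)))) → ~(γ ∨ ~γ)) = ~2/7 = 5/7

5/7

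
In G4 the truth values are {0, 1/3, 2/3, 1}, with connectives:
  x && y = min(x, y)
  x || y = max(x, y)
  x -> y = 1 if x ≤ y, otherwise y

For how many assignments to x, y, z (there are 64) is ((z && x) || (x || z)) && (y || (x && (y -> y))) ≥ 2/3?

value 1: 19 assignments (counts)
value 2/3: 21 assignments (counts)
value 1/3: 17 assignments
value 0: 7 assignments
So 40 of the 64 assignments meet the threshold.

40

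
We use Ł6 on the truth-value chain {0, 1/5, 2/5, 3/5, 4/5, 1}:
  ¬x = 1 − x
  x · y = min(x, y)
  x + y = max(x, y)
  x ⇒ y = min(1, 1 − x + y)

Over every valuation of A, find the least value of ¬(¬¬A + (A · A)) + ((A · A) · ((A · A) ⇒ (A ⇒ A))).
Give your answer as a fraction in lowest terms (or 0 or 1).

3/5

Take A = 2/5:
¬A = ¬2/5 = 3/5
¬¬A = ¬3/5 = 2/5
A · A = 2/5 · 2/5 = 2/5
¬¬A + (A · A) = 2/5 + 2/5 = 2/5
¬(¬¬A + (A · A)) = ¬2/5 = 3/5
A · A = 2/5 · 2/5 = 2/5
A · A = 2/5 · 2/5 = 2/5
A ⇒ A = 2/5 ⇒ 2/5 = 1
(A · A) ⇒ (A ⇒ A) = 2/5 ⇒ 1 = 1
(A · A) · ((A · A) ⇒ (A ⇒ A)) = 2/5 · 1 = 2/5
¬(¬¬A + (A · A)) + ((A · A) · ((A · A) ⇒ (A ⇒ A))) = 3/5 + 2/5 = 3/5
No assignment yields a value below 3/5, so this is the minimum.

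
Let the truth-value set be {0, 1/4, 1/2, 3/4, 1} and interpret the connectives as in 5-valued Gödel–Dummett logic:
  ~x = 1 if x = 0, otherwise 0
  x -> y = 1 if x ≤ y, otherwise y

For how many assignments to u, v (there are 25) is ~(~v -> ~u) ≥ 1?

value 1: 4 assignments (counts)
value 0: 21 assignments
So 4 of the 25 assignments meet the threshold.

4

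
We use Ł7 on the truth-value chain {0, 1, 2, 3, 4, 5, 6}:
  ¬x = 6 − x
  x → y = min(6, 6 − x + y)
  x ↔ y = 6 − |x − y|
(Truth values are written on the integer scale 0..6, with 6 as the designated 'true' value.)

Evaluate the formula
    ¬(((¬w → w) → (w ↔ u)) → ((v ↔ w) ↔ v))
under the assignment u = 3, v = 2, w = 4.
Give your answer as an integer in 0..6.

1

¬w = ¬4 = 2
¬w → w = 2 → 4 = 6
w ↔ u = 4 ↔ 3 = 5
(¬w → w) → (w ↔ u) = 6 → 5 = 5
v ↔ w = 2 ↔ 4 = 4
(v ↔ w) ↔ v = 4 ↔ 2 = 4
((¬w → w) → (w ↔ u)) → ((v ↔ w) ↔ v) = 5 → 4 = 5
¬(((¬w → w) → (w ↔ u)) → ((v ↔ w) ↔ v)) = ¬5 = 1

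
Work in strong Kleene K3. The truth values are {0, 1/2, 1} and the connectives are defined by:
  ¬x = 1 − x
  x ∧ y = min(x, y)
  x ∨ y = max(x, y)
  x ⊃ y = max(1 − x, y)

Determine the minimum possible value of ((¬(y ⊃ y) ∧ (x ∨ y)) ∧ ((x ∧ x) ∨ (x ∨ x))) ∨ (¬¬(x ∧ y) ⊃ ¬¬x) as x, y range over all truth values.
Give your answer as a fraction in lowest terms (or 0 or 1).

Take x = 1/2, y = 1/2:
y ⊃ y = 1/2 ⊃ 1/2 = 1/2
¬(y ⊃ y) = ¬1/2 = 1/2
x ∨ y = 1/2 ∨ 1/2 = 1/2
¬(y ⊃ y) ∧ (x ∨ y) = 1/2 ∧ 1/2 = 1/2
x ∧ x = 1/2 ∧ 1/2 = 1/2
x ∨ x = 1/2 ∨ 1/2 = 1/2
(x ∧ x) ∨ (x ∨ x) = 1/2 ∨ 1/2 = 1/2
(¬(y ⊃ y) ∧ (x ∨ y)) ∧ ((x ∧ x) ∨ (x ∨ x)) = 1/2 ∧ 1/2 = 1/2
x ∧ y = 1/2 ∧ 1/2 = 1/2
¬(x ∧ y) = ¬1/2 = 1/2
¬¬(x ∧ y) = ¬1/2 = 1/2
¬x = ¬1/2 = 1/2
¬¬x = ¬1/2 = 1/2
¬¬(x ∧ y) ⊃ ¬¬x = 1/2 ⊃ 1/2 = 1/2
((¬(y ⊃ y) ∧ (x ∨ y)) ∧ ((x ∧ x) ∨ (x ∨ x))) ∨ (¬¬(x ∧ y) ⊃ ¬¬x) = 1/2 ∨ 1/2 = 1/2
No assignment yields a value below 1/2, so this is the minimum.

1/2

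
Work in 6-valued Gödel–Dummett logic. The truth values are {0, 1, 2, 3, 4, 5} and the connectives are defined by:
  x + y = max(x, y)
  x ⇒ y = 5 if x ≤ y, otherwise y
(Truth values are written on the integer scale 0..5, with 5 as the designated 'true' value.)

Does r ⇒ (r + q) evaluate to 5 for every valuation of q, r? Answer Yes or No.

At q = 1, r = 5, for instance:
r + q = 5 + 1 = 5
r ⇒ (r + q) = 5 ⇒ 5 = 5
and checking the remaining 35 assignments likewise gives ≥ 5 in every case.

Yes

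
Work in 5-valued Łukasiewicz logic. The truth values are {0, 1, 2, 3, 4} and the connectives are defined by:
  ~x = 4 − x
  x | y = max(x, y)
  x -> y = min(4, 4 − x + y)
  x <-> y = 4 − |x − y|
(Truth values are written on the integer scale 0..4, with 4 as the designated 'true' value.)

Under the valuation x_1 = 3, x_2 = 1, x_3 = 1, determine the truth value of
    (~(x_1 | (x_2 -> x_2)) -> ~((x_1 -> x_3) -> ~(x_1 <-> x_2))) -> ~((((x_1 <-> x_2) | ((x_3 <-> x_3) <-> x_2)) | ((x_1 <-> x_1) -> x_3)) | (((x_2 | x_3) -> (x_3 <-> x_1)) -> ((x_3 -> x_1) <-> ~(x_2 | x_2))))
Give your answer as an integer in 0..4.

1

x_2 -> x_2 = 1 -> 1 = 4
x_1 | (x_2 -> x_2) = 3 | 4 = 4
~(x_1 | (x_2 -> x_2)) = ~4 = 0
x_1 -> x_3 = 3 -> 1 = 2
x_1 <-> x_2 = 3 <-> 1 = 2
~(x_1 <-> x_2) = ~2 = 2
(x_1 -> x_3) -> ~(x_1 <-> x_2) = 2 -> 2 = 4
~((x_1 -> x_3) -> ~(x_1 <-> x_2)) = ~4 = 0
~(x_1 | (x_2 -> x_2)) -> ~((x_1 -> x_3) -> ~(x_1 <-> x_2)) = 0 -> 0 = 4
x_1 <-> x_2 = 3 <-> 1 = 2
x_3 <-> x_3 = 1 <-> 1 = 4
(x_3 <-> x_3) <-> x_2 = 4 <-> 1 = 1
(x_1 <-> x_2) | ((x_3 <-> x_3) <-> x_2) = 2 | 1 = 2
x_1 <-> x_1 = 3 <-> 3 = 4
(x_1 <-> x_1) -> x_3 = 4 -> 1 = 1
((x_1 <-> x_2) | ((x_3 <-> x_3) <-> x_2)) | ((x_1 <-> x_1) -> x_3) = 2 | 1 = 2
x_2 | x_3 = 1 | 1 = 1
x_3 <-> x_1 = 1 <-> 3 = 2
(x_2 | x_3) -> (x_3 <-> x_1) = 1 -> 2 = 4
x_3 -> x_1 = 1 -> 3 = 4
x_2 | x_2 = 1 | 1 = 1
~(x_2 | x_2) = ~1 = 3
(x_3 -> x_1) <-> ~(x_2 | x_2) = 4 <-> 3 = 3
((x_2 | x_3) -> (x_3 <-> x_1)) -> ((x_3 -> x_1) <-> ~(x_2 | x_2)) = 4 -> 3 = 3
(((x_1 <-> x_2) | ((x_3 <-> x_3) <-> x_2)) | ((x_1 <-> x_1) -> x_3)) | (((x_2 | x_3) -> (x_3 <-> x_1)) -> ((x_3 -> x_1) <-> ~(x_2 | x_2))) = 2 | 3 = 3
~((((x_1 <-> x_2) | ((x_3 <-> x_3) <-> x_2)) | ((x_1 <-> x_1) -> x_3)) | (((x_2 | x_3) -> (x_3 <-> x_1)) -> ((x_3 -> x_1) <-> ~(x_2 | x_2)))) = ~3 = 1
(~(x_1 | (x_2 -> x_2)) -> ~((x_1 -> x_3) -> ~(x_1 <-> x_2))) -> ~((((x_1 <-> x_2) | ((x_3 <-> x_3) <-> x_2)) | ((x_1 <-> x_1) -> x_3)) | (((x_2 | x_3) -> (x_3 <-> x_1)) -> ((x_3 -> x_1) <-> ~(x_2 | x_2)))) = 4 -> 1 = 1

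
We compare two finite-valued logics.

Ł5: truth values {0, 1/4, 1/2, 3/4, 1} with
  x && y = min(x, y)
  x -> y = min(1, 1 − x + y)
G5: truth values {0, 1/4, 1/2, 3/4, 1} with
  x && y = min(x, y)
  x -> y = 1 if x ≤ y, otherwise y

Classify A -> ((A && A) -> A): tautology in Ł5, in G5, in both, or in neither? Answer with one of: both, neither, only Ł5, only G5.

both

In Ł5: every assignment gives 1 — tautology.
In G5: every assignment gives 1 — tautology.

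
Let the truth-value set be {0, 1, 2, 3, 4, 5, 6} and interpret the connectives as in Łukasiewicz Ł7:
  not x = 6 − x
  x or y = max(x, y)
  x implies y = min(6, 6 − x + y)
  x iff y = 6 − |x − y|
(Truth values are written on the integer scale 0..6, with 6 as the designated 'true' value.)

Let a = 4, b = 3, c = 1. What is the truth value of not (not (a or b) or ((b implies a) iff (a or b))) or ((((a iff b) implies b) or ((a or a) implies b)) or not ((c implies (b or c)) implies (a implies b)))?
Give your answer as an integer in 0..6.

5

a or b = 4 or 3 = 4
not (a or b) = not 4 = 2
b implies a = 3 implies 4 = 6
a or b = 4 or 3 = 4
(b implies a) iff (a or b) = 6 iff 4 = 4
not (a or b) or ((b implies a) iff (a or b)) = 2 or 4 = 4
not (not (a or b) or ((b implies a) iff (a or b))) = not 4 = 2
a iff b = 4 iff 3 = 5
(a iff b) implies b = 5 implies 3 = 4
a or a = 4 or 4 = 4
(a or a) implies b = 4 implies 3 = 5
((a iff b) implies b) or ((a or a) implies b) = 4 or 5 = 5
b or c = 3 or 1 = 3
c implies (b or c) = 1 implies 3 = 6
a implies b = 4 implies 3 = 5
(c implies (b or c)) implies (a implies b) = 6 implies 5 = 5
not ((c implies (b or c)) implies (a implies b)) = not 5 = 1
(((a iff b) implies b) or ((a or a) implies b)) or not ((c implies (b or c)) implies (a implies b)) = 5 or 1 = 5
not (not (a or b) or ((b implies a) iff (a or b))) or ((((a iff b) implies b) or ((a or a) implies b)) or not ((c implies (b or c)) implies (a implies b))) = 2 or 5 = 5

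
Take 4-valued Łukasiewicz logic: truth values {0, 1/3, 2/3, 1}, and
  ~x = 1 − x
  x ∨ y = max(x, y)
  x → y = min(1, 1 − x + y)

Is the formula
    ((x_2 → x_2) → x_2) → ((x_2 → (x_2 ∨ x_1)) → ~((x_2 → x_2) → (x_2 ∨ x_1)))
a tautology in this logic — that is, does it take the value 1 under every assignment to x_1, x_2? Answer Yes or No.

Counterexample: take x_1 = 0, x_2 = 2/3.
x_2 → x_2 = 2/3 → 2/3 = 1
(x_2 → x_2) → x_2 = 1 → 2/3 = 2/3
x_2 ∨ x_1 = 2/3 ∨ 0 = 2/3
x_2 → (x_2 ∨ x_1) = 2/3 → 2/3 = 1
x_2 → x_2 = 2/3 → 2/3 = 1
(x_2 → x_2) → (x_2 ∨ x_1) = 1 → 2/3 = 2/3
~((x_2 → x_2) → (x_2 ∨ x_1)) = ~2/3 = 1/3
(x_2 → (x_2 ∨ x_1)) → ~((x_2 → x_2) → (x_2 ∨ x_1)) = 1 → 1/3 = 1/3
((x_2 → x_2) → x_2) → ((x_2 → (x_2 ∨ x_1)) → ~((x_2 → x_2) → (x_2 ∨ x_1))) = 2/3 → 1/3 = 2/3
This gives 2/3 ≠ 1.

No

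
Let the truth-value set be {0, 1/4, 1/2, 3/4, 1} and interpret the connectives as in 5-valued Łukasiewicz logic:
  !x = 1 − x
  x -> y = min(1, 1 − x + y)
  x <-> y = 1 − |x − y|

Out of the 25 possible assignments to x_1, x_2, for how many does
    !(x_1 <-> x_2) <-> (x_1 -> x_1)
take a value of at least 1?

value 1: 2 assignments (counts)
value 3/4: 4 assignments
value 1/2: 6 assignments
value 1/4: 8 assignments
value 0: 5 assignments
So 2 of the 25 assignments meet the threshold.

2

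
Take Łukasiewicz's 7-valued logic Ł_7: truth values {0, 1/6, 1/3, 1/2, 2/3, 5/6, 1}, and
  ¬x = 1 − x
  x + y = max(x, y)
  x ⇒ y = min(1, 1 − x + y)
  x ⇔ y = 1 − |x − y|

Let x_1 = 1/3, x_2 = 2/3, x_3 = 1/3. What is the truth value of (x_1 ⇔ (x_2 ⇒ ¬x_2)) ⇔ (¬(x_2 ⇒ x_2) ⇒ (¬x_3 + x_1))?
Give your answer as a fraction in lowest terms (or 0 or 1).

2/3

¬x_2 = ¬2/3 = 1/3
x_2 ⇒ ¬x_2 = 2/3 ⇒ 1/3 = 2/3
x_1 ⇔ (x_2 ⇒ ¬x_2) = 1/3 ⇔ 2/3 = 2/3
x_2 ⇒ x_2 = 2/3 ⇒ 2/3 = 1
¬(x_2 ⇒ x_2) = ¬1 = 0
¬x_3 = ¬1/3 = 2/3
¬x_3 + x_1 = 2/3 + 1/3 = 2/3
¬(x_2 ⇒ x_2) ⇒ (¬x_3 + x_1) = 0 ⇒ 2/3 = 1
(x_1 ⇔ (x_2 ⇒ ¬x_2)) ⇔ (¬(x_2 ⇒ x_2) ⇒ (¬x_3 + x_1)) = 2/3 ⇔ 1 = 2/3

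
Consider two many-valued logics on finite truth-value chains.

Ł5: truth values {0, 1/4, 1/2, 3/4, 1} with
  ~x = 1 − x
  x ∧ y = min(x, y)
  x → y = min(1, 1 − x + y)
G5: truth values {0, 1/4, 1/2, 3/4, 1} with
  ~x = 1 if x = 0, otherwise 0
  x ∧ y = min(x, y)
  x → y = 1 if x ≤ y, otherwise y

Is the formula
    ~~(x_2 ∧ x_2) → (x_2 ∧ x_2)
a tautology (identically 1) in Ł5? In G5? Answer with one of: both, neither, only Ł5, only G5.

only Ł5

In Ł5: every assignment gives 1 — tautology.
In G5: at x_2 = 1/4 the value is 1/4 — not a tautology.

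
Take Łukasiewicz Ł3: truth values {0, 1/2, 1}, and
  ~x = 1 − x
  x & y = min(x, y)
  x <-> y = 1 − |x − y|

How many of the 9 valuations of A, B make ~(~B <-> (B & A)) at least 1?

A = 0, B = 0 ↦ 1  ≥
A = 0, B = 1/2 ↦ 1/2  <
A = 0, B = 1 ↦ 0  <
A = 1/2, B = 0 ↦ 1  ≥
A = 1/2, B = 1/2 ↦ 0  <
A = 1/2, B = 1 ↦ 1/2  <
A = 1, B = 0 ↦ 1  ≥
A = 1, B = 1/2 ↦ 0  <
A = 1, B = 1 ↦ 1  ≥
So 4 of the 9 assignments meet the threshold.

4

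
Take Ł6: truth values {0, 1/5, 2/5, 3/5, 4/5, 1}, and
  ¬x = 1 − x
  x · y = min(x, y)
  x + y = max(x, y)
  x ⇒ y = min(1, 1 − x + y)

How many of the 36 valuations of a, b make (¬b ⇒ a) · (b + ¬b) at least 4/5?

value 1: 7 assignments (counts)
value 4/5: 10 assignments (counts)
value 3/5: 13 assignments
value 2/5: 3 assignments
value 1/5: 2 assignments
value 0: 1 assignment
So 17 of the 36 assignments meet the threshold.

17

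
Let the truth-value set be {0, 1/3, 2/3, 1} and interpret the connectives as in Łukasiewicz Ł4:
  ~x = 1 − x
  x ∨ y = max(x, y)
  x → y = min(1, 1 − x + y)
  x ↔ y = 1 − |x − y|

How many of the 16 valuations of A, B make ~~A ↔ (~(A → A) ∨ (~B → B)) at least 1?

A = 0, B = 0 ↦ 1  ≥
A = 0, B = 1/3 ↦ 1/3  <
A = 0, B = 2/3 ↦ 0  <
A = 0, B = 1 ↦ 0  <
A = 1/3, B = 0 ↦ 2/3  <
A = 1/3, B = 1/3 ↦ 2/3  <
A = 1/3, B = 2/3 ↦ 1/3  <
A = 1/3, B = 1 ↦ 1/3  <
A = 2/3, B = 0 ↦ 1/3  <
A = 2/3, B = 1/3 ↦ 1  ≥
A = 2/3, B = 2/3 ↦ 2/3  <
A = 2/3, B = 1 ↦ 2/3  <
A = 1, B = 0 ↦ 0  <
A = 1, B = 1/3 ↦ 2/3  <
A = 1, B = 2/3 ↦ 1  ≥
A = 1, B = 1 ↦ 1  ≥
So 4 of the 16 assignments meet the threshold.

4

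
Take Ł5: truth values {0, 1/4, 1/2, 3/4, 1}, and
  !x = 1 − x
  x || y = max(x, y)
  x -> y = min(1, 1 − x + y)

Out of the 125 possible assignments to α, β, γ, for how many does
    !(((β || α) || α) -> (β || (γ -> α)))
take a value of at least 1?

0

value 0: 125 assignments
So 0 of the 125 assignments meet the threshold.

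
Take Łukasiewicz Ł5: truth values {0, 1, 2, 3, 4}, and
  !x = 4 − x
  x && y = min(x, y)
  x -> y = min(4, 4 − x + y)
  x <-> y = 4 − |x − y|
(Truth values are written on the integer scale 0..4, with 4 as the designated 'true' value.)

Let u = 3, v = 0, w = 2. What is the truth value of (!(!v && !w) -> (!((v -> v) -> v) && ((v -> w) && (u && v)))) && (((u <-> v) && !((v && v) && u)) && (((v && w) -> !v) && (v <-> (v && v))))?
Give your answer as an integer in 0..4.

!v = !0 = 4
!w = !2 = 2
!v && !w = 4 && 2 = 2
!(!v && !w) = !2 = 2
v -> v = 0 -> 0 = 4
(v -> v) -> v = 4 -> 0 = 0
!((v -> v) -> v) = !0 = 4
v -> w = 0 -> 2 = 4
u && v = 3 && 0 = 0
(v -> w) && (u && v) = 4 && 0 = 0
!((v -> v) -> v) && ((v -> w) && (u && v)) = 4 && 0 = 0
!(!v && !w) -> (!((v -> v) -> v) && ((v -> w) && (u && v))) = 2 -> 0 = 2
u <-> v = 3 <-> 0 = 1
v && v = 0 && 0 = 0
(v && v) && u = 0 && 3 = 0
!((v && v) && u) = !0 = 4
(u <-> v) && !((v && v) && u) = 1 && 4 = 1
v && w = 0 && 2 = 0
!v = !0 = 4
(v && w) -> !v = 0 -> 4 = 4
v && v = 0 && 0 = 0
v <-> (v && v) = 0 <-> 0 = 4
((v && w) -> !v) && (v <-> (v && v)) = 4 && 4 = 4
((u <-> v) && !((v && v) && u)) && (((v && w) -> !v) && (v <-> (v && v))) = 1 && 4 = 1
(!(!v && !w) -> (!((v -> v) -> v) && ((v -> w) && (u && v)))) && (((u <-> v) && !((v && v) && u)) && (((v && w) -> !v) && (v <-> (v && v)))) = 2 && 1 = 1

1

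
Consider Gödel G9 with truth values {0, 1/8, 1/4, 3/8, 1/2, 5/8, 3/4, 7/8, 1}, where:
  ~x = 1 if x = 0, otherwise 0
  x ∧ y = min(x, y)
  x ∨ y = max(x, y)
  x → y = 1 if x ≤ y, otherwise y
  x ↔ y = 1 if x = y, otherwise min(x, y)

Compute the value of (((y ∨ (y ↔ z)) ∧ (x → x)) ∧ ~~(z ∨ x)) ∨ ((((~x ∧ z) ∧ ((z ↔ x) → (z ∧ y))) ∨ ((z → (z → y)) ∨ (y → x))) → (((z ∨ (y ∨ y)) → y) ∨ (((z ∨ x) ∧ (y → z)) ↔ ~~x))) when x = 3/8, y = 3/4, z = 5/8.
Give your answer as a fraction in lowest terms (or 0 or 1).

1

y ↔ z = 3/4 ↔ 5/8 = 5/8
y ∨ (y ↔ z) = 3/4 ∨ 5/8 = 3/4
x → x = 3/8 → 3/8 = 1
(y ∨ (y ↔ z)) ∧ (x → x) = 3/4 ∧ 1 = 3/4
z ∨ x = 5/8 ∨ 3/8 = 5/8
~(z ∨ x) = ~5/8 = 0
~~(z ∨ x) = ~0 = 1
((y ∨ (y ↔ z)) ∧ (x → x)) ∧ ~~(z ∨ x) = 3/4 ∧ 1 = 3/4
~x = ~3/8 = 0
~x ∧ z = 0 ∧ 5/8 = 0
z ↔ x = 5/8 ↔ 3/8 = 3/8
z ∧ y = 5/8 ∧ 3/4 = 5/8
(z ↔ x) → (z ∧ y) = 3/8 → 5/8 = 1
(~x ∧ z) ∧ ((z ↔ x) → (z ∧ y)) = 0 ∧ 1 = 0
z → y = 5/8 → 3/4 = 1
z → (z → y) = 5/8 → 1 = 1
y → x = 3/4 → 3/8 = 3/8
(z → (z → y)) ∨ (y → x) = 1 ∨ 3/8 = 1
((~x ∧ z) ∧ ((z ↔ x) → (z ∧ y))) ∨ ((z → (z → y)) ∨ (y → x)) = 0 ∨ 1 = 1
y ∨ y = 3/4 ∨ 3/4 = 3/4
z ∨ (y ∨ y) = 5/8 ∨ 3/4 = 3/4
(z ∨ (y ∨ y)) → y = 3/4 → 3/4 = 1
z ∨ x = 5/8 ∨ 3/8 = 5/8
y → z = 3/4 → 5/8 = 5/8
(z ∨ x) ∧ (y → z) = 5/8 ∧ 5/8 = 5/8
~x = ~3/8 = 0
~~x = ~0 = 1
((z ∨ x) ∧ (y → z)) ↔ ~~x = 5/8 ↔ 1 = 5/8
((z ∨ (y ∨ y)) → y) ∨ (((z ∨ x) ∧ (y → z)) ↔ ~~x) = 1 ∨ 5/8 = 1
(((~x ∧ z) ∧ ((z ↔ x) → (z ∧ y))) ∨ ((z → (z → y)) ∨ (y → x))) → (((z ∨ (y ∨ y)) → y) ∨ (((z ∨ x) ∧ (y → z)) ↔ ~~x)) = 1 → 1 = 1
(((y ∨ (y ↔ z)) ∧ (x → x)) ∧ ~~(z ∨ x)) ∨ ((((~x ∧ z) ∧ ((z ↔ x) → (z ∧ y))) ∨ ((z → (z → y)) ∨ (y → x))) → (((z ∨ (y ∨ y)) → y) ∨ (((z ∨ x) ∧ (y → z)) ↔ ~~x))) = 3/4 ∨ 1 = 1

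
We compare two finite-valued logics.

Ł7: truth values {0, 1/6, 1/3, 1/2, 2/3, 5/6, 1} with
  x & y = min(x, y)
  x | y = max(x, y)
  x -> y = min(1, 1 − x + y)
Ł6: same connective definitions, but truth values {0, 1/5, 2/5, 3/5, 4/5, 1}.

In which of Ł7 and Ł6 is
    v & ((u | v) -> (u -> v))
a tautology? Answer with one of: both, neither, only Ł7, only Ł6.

neither

In Ł7: at u = 0, v = 0 the value is 0 — not a tautology.
In Ł6: at u = 0, v = 0 the value is 0 — not a tautology.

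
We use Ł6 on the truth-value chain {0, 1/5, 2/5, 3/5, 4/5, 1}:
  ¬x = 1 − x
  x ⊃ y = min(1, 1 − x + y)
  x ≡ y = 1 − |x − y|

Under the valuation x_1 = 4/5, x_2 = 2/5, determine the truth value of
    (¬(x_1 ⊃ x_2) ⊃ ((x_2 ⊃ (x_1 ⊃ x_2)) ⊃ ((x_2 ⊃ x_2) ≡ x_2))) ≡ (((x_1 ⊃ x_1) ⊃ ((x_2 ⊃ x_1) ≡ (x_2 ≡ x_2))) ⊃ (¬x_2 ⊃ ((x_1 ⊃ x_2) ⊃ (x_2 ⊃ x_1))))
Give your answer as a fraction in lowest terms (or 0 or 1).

1

x_1 ⊃ x_2 = 4/5 ⊃ 2/5 = 3/5
¬(x_1 ⊃ x_2) = ¬3/5 = 2/5
x_1 ⊃ x_2 = 4/5 ⊃ 2/5 = 3/5
x_2 ⊃ (x_1 ⊃ x_2) = 2/5 ⊃ 3/5 = 1
x_2 ⊃ x_2 = 2/5 ⊃ 2/5 = 1
(x_2 ⊃ x_2) ≡ x_2 = 1 ≡ 2/5 = 2/5
(x_2 ⊃ (x_1 ⊃ x_2)) ⊃ ((x_2 ⊃ x_2) ≡ x_2) = 1 ⊃ 2/5 = 2/5
¬(x_1 ⊃ x_2) ⊃ ((x_2 ⊃ (x_1 ⊃ x_2)) ⊃ ((x_2 ⊃ x_2) ≡ x_2)) = 2/5 ⊃ 2/5 = 1
x_1 ⊃ x_1 = 4/5 ⊃ 4/5 = 1
x_2 ⊃ x_1 = 2/5 ⊃ 4/5 = 1
x_2 ≡ x_2 = 2/5 ≡ 2/5 = 1
(x_2 ⊃ x_1) ≡ (x_2 ≡ x_2) = 1 ≡ 1 = 1
(x_1 ⊃ x_1) ⊃ ((x_2 ⊃ x_1) ≡ (x_2 ≡ x_2)) = 1 ⊃ 1 = 1
¬x_2 = ¬2/5 = 3/5
x_1 ⊃ x_2 = 4/5 ⊃ 2/5 = 3/5
x_2 ⊃ x_1 = 2/5 ⊃ 4/5 = 1
(x_1 ⊃ x_2) ⊃ (x_2 ⊃ x_1) = 3/5 ⊃ 1 = 1
¬x_2 ⊃ ((x_1 ⊃ x_2) ⊃ (x_2 ⊃ x_1)) = 3/5 ⊃ 1 = 1
((x_1 ⊃ x_1) ⊃ ((x_2 ⊃ x_1) ≡ (x_2 ≡ x_2))) ⊃ (¬x_2 ⊃ ((x_1 ⊃ x_2) ⊃ (x_2 ⊃ x_1))) = 1 ⊃ 1 = 1
(¬(x_1 ⊃ x_2) ⊃ ((x_2 ⊃ (x_1 ⊃ x_2)) ⊃ ((x_2 ⊃ x_2) ≡ x_2))) ≡ (((x_1 ⊃ x_1) ⊃ ((x_2 ⊃ x_1) ≡ (x_2 ≡ x_2))) ⊃ (¬x_2 ⊃ ((x_1 ⊃ x_2) ⊃ (x_2 ⊃ x_1)))) = 1 ≡ 1 = 1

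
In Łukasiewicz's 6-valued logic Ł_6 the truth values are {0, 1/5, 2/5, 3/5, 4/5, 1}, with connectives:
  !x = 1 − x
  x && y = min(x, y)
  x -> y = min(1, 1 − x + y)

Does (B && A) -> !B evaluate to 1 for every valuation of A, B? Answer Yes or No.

Counterexample: take A = 1/5, B = 1.
B && A = 1 && 1/5 = 1/5
!B = !1 = 0
(B && A) -> !B = 1/5 -> 0 = 4/5
This gives 4/5 ≠ 1.

No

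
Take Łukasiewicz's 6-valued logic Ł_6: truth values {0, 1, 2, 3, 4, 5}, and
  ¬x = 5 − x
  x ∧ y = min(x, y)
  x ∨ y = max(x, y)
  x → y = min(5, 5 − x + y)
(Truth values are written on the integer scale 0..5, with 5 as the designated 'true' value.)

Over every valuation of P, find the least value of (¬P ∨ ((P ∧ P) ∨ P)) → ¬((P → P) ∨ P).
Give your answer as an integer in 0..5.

0

Take P = 0:
¬P = ¬0 = 5
P ∧ P = 0 ∧ 0 = 0
(P ∧ P) ∨ P = 0 ∨ 0 = 0
¬P ∨ ((P ∧ P) ∨ P) = 5 ∨ 0 = 5
P → P = 0 → 0 = 5
(P → P) ∨ P = 5 ∨ 0 = 5
¬((P → P) ∨ P) = ¬5 = 0
(¬P ∨ ((P ∧ P) ∨ P)) → ¬((P → P) ∨ P) = 5 → 0 = 0
No assignment yields a value below 0, so this is the minimum.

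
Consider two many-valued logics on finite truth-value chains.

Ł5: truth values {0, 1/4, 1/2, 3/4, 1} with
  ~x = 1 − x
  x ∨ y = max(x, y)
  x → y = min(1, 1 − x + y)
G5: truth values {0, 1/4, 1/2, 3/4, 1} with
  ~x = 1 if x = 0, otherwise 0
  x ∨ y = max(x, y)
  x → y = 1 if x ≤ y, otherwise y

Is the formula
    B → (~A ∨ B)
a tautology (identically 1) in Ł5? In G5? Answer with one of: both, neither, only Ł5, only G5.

both

In Ł5: every assignment gives 1 — tautology.
In G5: every assignment gives 1 — tautology.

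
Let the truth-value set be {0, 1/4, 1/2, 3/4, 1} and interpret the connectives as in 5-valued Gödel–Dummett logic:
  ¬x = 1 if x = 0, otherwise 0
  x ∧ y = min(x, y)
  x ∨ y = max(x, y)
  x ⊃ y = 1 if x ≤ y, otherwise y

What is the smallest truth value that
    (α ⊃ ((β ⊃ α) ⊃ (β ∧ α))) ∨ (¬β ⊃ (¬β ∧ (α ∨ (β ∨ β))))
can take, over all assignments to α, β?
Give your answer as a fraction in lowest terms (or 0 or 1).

1/4

Take α = 1/4, β = 0:
β ⊃ α = 0 ⊃ 1/4 = 1
β ∧ α = 0 ∧ 1/4 = 0
(β ⊃ α) ⊃ (β ∧ α) = 1 ⊃ 0 = 0
α ⊃ ((β ⊃ α) ⊃ (β ∧ α)) = 1/4 ⊃ 0 = 0
¬β = ¬0 = 1
¬β = ¬0 = 1
β ∨ β = 0 ∨ 0 = 0
α ∨ (β ∨ β) = 1/4 ∨ 0 = 1/4
¬β ∧ (α ∨ (β ∨ β)) = 1 ∧ 1/4 = 1/4
¬β ⊃ (¬β ∧ (α ∨ (β ∨ β))) = 1 ⊃ 1/4 = 1/4
(α ⊃ ((β ⊃ α) ⊃ (β ∧ α))) ∨ (¬β ⊃ (¬β ∧ (α ∨ (β ∨ β)))) = 0 ∨ 1/4 = 1/4
No assignment yields a value below 1/4, so this is the minimum.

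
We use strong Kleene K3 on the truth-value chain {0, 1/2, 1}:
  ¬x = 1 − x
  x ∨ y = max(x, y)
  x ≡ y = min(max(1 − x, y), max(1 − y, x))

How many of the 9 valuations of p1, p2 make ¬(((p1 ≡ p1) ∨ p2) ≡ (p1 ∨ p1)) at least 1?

p1 = 0, p2 = 0 ↦ 1  ≥
p1 = 0, p2 = 1/2 ↦ 1  ≥
p1 = 0, p2 = 1 ↦ 1  ≥
p1 = 1/2, p2 = 0 ↦ 1/2  <
p1 = 1/2, p2 = 1/2 ↦ 1/2  <
p1 = 1/2, p2 = 1 ↦ 1/2  <
p1 = 1, p2 = 0 ↦ 0  <
p1 = 1, p2 = 1/2 ↦ 0  <
p1 = 1, p2 = 1 ↦ 0  <
So 3 of the 9 assignments meet the threshold.

3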